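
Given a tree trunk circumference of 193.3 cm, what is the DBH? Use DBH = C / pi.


DBH = C / pi = 193.3 / 3.141593 = 61.5293 ≈ 61.53 cm

61.53 cm


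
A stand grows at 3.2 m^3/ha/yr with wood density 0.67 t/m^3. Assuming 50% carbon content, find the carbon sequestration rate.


C = 3.2 * 0.67 * 0.5 = 1.072 ≈ 1.07 t C/ha/yr

1.07 t C/ha/yr


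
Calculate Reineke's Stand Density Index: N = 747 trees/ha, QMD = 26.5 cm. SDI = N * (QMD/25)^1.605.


QMD/25 = 26.5/25 = 1.06
(1.06)^1.605 = exp(1.605 * ln(1.06)) = exp(1.605 * 0.0582689) = exp(0.0935216) = 1.09803
SDI = 747 * 1.09803 = 820.228 ≈ 820

820


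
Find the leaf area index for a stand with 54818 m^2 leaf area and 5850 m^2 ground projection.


LAI = 54818 / 5850 = 9.3706 ≈ 9.37

9.37


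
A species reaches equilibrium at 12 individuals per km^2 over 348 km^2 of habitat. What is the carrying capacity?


K = 12 * 348 = 4176 individuals

4176 individuals


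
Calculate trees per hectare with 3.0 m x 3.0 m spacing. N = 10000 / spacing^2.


N = 10000 / 3.0^2 = 10000 / 9 = 1111.11 ≈ 1111 trees/ha

1111 trees/ha


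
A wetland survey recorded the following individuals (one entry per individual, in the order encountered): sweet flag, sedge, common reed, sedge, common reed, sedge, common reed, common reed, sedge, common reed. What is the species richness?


Total individuals logged = 10
Distinct species (count of individuals): sweet flag (1), sedge (4), common reed (5)
Species richness = number of distinct species = 3

3


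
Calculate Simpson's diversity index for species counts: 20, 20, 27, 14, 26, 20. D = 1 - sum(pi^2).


Total N = 20 + 20 + 27 + 14 + 26 + 20 = 127
Per-species terms:
  p = 20/127 = 0.157480; p^2 = 0.157480^2 = 0.024800
  p = 20/127 = 0.157480; p^2 = 0.157480^2 = 0.024800
  p = 27/127 = 0.212598; p^2 = 0.212598^2 = 0.045198
  p = 14/127 = 0.110236; p^2 = 0.110236^2 = 0.012152
  p = 26/127 = 0.204724; p^2 = 0.204724^2 = 0.041912
  p = 20/127 = 0.157480; p^2 = 0.157480^2 = 0.024800
sum(p^2) = 0.024800 + 0.024800 + 0.045198 + 0.012152 + 0.041912 + 0.024800 = 0.173662
D = 1 - 0.173662 = 0.826338 ≈ 0.8263

0.8263


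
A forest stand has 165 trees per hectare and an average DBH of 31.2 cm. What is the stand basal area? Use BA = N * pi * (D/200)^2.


(D/200)^2 = (31.2/200)^2 = 0.156^2 = 0.024336
Individual BA = 3.141593 * 0.024336 = 0.0764538 m^2
Stand BA = 165 * 0.0764538 = 12.6149 ≈ 12.61 m^2/ha

12.61 m^2/ha


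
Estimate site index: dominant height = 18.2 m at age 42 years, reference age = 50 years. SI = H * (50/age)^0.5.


50/42 = 1.19048
(1.19048)^0.5 = 1.09109
SI = 18.2 * 1.09109 = 19.8578 ≈ 19.9 m

19.9 m


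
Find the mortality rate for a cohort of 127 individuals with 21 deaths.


Mortality rate = 21 / 127 = 0.165354 ≈ 0.1654

0.1654


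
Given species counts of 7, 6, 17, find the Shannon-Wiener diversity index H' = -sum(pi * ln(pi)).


Total N = 7 + 6 + 17 = 30
Per-species terms:
  p = 7/30 = 0.233333; ln(p) = -1.455289; p*ln(p) = 0.233333 * (-1.455289) = -0.339567
  p = 6/30 = 0.200000; ln(p) = -1.609438; p*ln(p) = 0.200000 * (-1.609438) = -0.321888
  p = 17/30 = 0.566667; ln(p) = -0.567983; p*ln(p) = 0.566667 * (-0.567983) = -0.321857
sum(p*ln(p)) = (-0.339567) + (-0.321888) + (-0.321857) = -0.983312
H' = -(-0.983312) = 0.983312 ≈ 0.9833

0.9833


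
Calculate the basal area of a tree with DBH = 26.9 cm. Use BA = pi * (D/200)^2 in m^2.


D/200 = 26.9/200 = 0.1345 m
(D/200)^2 = 0.1345^2 = 0.01809025
BA = 3.141593 * 0.01809025 = 0.0568322 ≈ 0.0568 m^2

0.0568 m^2


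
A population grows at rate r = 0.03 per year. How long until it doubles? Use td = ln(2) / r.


td = ln(2) / 0.03 = 0.693147 / 0.03 = 23.1049 ≈ 23.1 years

23.1 years


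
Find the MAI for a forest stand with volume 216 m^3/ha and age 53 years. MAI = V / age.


MAI = 216 / 53 = 4.0755 ≈ 4.08 m^3/ha/yr

4.08 m^3/ha/yr


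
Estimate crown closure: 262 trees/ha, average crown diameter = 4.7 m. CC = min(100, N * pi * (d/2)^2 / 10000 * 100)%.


(d/2)^2 = (4.7/2)^2 = 2.35^2 = 5.5225
Crown area = 3.141593 * 5.5225 = 17.3494 m^2
N * area / 10000 * 100 = 262 * 17.3494 / 10000 * 100 = 45.4554
CC = min(100, 45.4554) = 45.4554 ≈ 45.5%

45.5%


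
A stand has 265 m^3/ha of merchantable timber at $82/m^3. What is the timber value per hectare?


Value = 265 * 82 = $21730/ha

$21730/ha


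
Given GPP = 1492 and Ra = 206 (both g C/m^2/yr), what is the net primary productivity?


NPP = GPP - Ra = 1492 - 206 = 1286 g C/m^2/yr

1286 g C/m^2/yr


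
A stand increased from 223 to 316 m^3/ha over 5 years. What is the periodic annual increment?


PAI = (V2 - V1) / period = (316 - 223) / 5 = 93 / 5 = 18.60 m^3/ha/yr

18.60 m^3/ha/yr


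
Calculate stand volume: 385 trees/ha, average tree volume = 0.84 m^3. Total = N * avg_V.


V_stand = 385 * 0.84 = 323.4 m^3/ha

323.4 m^3/ha


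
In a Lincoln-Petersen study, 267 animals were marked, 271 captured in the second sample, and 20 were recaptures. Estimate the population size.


N = M * C / R = 267 * 271 / 20 = 72357 / 20 = 3617.85 ≈ 3618

3618 individuals


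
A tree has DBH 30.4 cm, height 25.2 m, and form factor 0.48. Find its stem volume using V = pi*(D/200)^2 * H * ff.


(D/200)^2 = (30.4/200)^2 = 0.152^2 = 0.023104
BA = 3.141593 * 0.023104 = 0.0725834 m^2
V = 0.0725834 * 25.2 * 0.48 = 0.877969 ≈ 0.878 m^3

0.878 m^3


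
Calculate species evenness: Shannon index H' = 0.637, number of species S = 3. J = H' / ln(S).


ln(3) = 1.09861
J = H' / ln(S) = 0.637 / 1.09861 = 0.579824 ≈ 0.5798

0.5798


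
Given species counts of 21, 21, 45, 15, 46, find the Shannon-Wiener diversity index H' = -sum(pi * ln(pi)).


Total N = 21 + 21 + 45 + 15 + 46 = 148
Per-species terms:
  p = 21/148 = 0.141892; ln(p) = -1.952689; p*ln(p) = 0.141892 * (-1.952689) = -0.277071
  p = 21/148 = 0.141892; ln(p) = -1.952689; p*ln(p) = 0.141892 * (-1.952689) = -0.277071
  p = 45/148 = 0.304054; ln(p) = -1.190550; p*ln(p) = 0.304054 * (-1.190550) = -0.361991
  p = 15/148 = 0.101351; ln(p) = -2.289166; p*ln(p) = 0.101351 * (-2.289166) = -0.232009
  p = 46/148 = 0.310811; ln(p) = -1.168570; p*ln(p) = 0.310811 * (-1.168570) = -0.363204
sum(p*ln(p)) = (-0.277071) + (-0.277071) + (-0.361991) + (-0.232009) + (-0.363204) = -1.511346
H' = -(-1.511346) = 1.511346 ≈ 1.5113

1.5113


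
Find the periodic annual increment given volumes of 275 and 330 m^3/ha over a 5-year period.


PAI = (V2 - V1) / period = (330 - 275) / 5 = 55 / 5 = 11.00 m^3/ha/yr

11.00 m^3/ha/yr


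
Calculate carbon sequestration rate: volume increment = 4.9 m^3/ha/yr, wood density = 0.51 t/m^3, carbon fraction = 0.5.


C = 4.9 * 0.51 * 0.5 = 1.2495 ≈ 1.25 t C/ha/yr

1.25 t C/ha/yr


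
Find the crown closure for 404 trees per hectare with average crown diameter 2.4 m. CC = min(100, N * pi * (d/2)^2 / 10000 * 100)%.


(d/2)^2 = (2.4/2)^2 = 1.2^2 = 1.44
Crown area = 3.141593 * 1.44 = 4.52389 m^2
N * area / 10000 * 100 = 404 * 4.52389 / 10000 * 100 = 18.2765
CC = min(100, 18.2765) = 18.2765 ≈ 18.3%

18.3%


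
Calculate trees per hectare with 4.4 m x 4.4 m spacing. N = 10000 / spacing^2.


N = 10000 / 4.4^2 = 10000 / 19.36 = 516.529 ≈ 517 trees/ha

517 trees/ha


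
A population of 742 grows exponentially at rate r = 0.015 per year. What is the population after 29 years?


r*t = 0.015 * 29 = 0.435
exp(0.435) = 1.54496
N = 742 * 1.54496 = 1146.36 ≈ 1146

1146


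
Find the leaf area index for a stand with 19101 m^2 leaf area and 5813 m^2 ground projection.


LAI = 19101 / 5813 = 3.2859 ≈ 3.29

3.29


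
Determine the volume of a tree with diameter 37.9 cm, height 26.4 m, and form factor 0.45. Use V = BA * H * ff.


(D/200)^2 = (37.9/200)^2 = 0.1895^2 = 0.03591025
BA = 3.141593 * 0.03591025 = 0.112815 m^2
V = 0.112815 * 26.4 * 0.45 = 1.34024 ≈ 1.340 m^3

1.340 m^3


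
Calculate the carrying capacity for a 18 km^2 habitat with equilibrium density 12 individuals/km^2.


K = 12 * 18 = 216 individuals

216 individuals


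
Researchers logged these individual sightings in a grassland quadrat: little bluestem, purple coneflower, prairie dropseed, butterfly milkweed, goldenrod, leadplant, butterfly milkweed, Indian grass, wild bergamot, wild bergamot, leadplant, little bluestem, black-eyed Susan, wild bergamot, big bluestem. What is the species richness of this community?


Total individuals logged = 15
Distinct species (count of individuals): little bluestem (2), purple coneflower (1), prairie dropseed (1), butterfly milkweed (2), goldenrod (1), leadplant (2), Indian grass (1), wild bergamot (3), black-eyed Susan (1), big bluestem (1)
Species richness = number of distinct species = 10

10


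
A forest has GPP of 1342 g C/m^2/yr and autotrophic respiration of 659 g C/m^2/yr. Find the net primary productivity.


NPP = GPP - Ra = 1342 - 659 = 683 g C/m^2/yr

683 g C/m^2/yr


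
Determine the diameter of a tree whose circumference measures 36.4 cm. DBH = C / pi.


DBH = C / pi = 36.4 / 3.141593 = 11.5865 ≈ 11.59 cm

11.59 cm


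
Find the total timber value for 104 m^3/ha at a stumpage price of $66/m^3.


Value = 104 * 66 = $6864/ha

$6864/ha


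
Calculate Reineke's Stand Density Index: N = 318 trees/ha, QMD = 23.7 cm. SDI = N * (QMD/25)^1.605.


QMD/25 = 23.7/25 = 0.948
(0.948)^1.605 = exp(1.605 * ln(0.948)) = exp(1.605 * (-0.0534008)) = exp(-0.0857083) = 0.917862
SDI = 318 * 0.917862 = 291.880 ≈ 292

292


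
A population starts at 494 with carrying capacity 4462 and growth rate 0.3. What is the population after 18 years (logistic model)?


(K - N0)/N0 = (4462 - 494)/494 = 3968/494 = 8.03239
r*t = 0.3 * 18 = 5.4; exp(-5.4) = 0.00451658
8.03239 * 0.00451658 = 0.0362789
1 + 0.0362789 = 1.03628
N = 4462 / 1.03628 = 4305.79 ≈ 4306

4306


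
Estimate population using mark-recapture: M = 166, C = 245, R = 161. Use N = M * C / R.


N = M * C / R = 166 * 245 / 161 = 40670 / 161 = 252.61 ≈ 253

253 individuals


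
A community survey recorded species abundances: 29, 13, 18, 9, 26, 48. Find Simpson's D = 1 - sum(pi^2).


Total N = 29 + 13 + 18 + 9 + 26 + 48 = 143
Per-species terms:
  p = 29/143 = 0.202797; p^2 = 0.202797^2 = 0.041127
  p = 13/143 = 0.090909; p^2 = 0.090909^2 = 0.008264
  p = 18/143 = 0.125874; p^2 = 0.125874^2 = 0.015844
  p = 9/143 = 0.062937; p^2 = 0.062937^2 = 0.003961
  p = 26/143 = 0.181818; p^2 = 0.181818^2 = 0.033058
  p = 48/143 = 0.335664; p^2 = 0.335664^2 = 0.112670
sum(p^2) = 0.041127 + 0.008264 + 0.015844 + 0.003961 + 0.033058 + 0.112670 = 0.214924
D = 1 - 0.214924 = 0.785076 ≈ 0.7851

0.7851


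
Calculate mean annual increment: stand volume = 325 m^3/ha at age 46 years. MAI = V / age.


MAI = 325 / 46 = 7.0652 ≈ 7.07 m^3/ha/yr

7.07 m^3/ha/yr


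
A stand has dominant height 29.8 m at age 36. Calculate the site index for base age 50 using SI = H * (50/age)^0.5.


50/36 = 1.38889
(1.38889)^0.5 = 1.17851
SI = 29.8 * 1.17851 = 35.1196 ≈ 35.1 m

35.1 m


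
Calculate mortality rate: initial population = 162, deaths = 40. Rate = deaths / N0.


Mortality rate = 40 / 162 = 0.246914 ≈ 0.2469

0.2469


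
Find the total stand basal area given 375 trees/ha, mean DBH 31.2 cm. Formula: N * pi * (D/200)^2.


(D/200)^2 = (31.2/200)^2 = 0.156^2 = 0.024336
Individual BA = 3.141593 * 0.024336 = 0.0764538 m^2
Stand BA = 375 * 0.0764538 = 28.6702 ≈ 28.67 m^2/ha

28.67 m^2/ha


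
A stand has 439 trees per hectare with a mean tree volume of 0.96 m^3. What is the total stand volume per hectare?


V_stand = 439 * 0.96 = 421.44 ≈ 421.4 m^3/ha

421.4 m^3/ha


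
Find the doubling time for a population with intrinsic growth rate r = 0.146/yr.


td = ln(2) / 0.146 = 0.693147 / 0.146 = 4.74758 ≈ 4.7 years

4.7 years


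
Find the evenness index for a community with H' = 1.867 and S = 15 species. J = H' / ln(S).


ln(15) = 2.70805
J = H' / ln(S) = 1.867 / 2.70805 = 0.689426 ≈ 0.6894

0.6894


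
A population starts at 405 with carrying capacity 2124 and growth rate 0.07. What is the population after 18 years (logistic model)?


(K - N0)/N0 = (2124 - 405)/405 = 1719/405 = 4.24444
r*t = 0.07 * 18 = 1.26; exp(-1.26) = 0.283654
4.24444 * 0.283654 = 1.20395
1 + 1.20395 = 2.20395
N = 2124 / 2.20395 = 963.724 ≈ 964

964


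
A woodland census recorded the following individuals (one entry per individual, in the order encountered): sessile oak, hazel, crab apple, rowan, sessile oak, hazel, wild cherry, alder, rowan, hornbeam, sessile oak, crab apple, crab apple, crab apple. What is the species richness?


Total individuals logged = 14
Distinct species (count of individuals): sessile oak (3), hazel (2), crab apple (4), rowan (2), wild cherry (1), alder (1), hornbeam (1)
Species richness = number of distinct species = 7

7


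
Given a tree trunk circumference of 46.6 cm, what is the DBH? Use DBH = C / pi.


DBH = C / pi = 46.6 / 3.141593 = 14.8332 ≈ 14.83 cm

14.83 cm


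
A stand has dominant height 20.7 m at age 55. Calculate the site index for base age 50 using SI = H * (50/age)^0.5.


50/55 = 0.909091
(0.909091)^0.5 = 0.953463
SI = 20.7 * 0.953463 = 19.7367 ≈ 19.7 m

19.7 m


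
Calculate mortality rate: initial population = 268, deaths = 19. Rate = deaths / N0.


Mortality rate = 19 / 268 = 0.070896 ≈ 0.0709

0.0709


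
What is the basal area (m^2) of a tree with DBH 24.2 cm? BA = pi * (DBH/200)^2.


D/200 = 24.2/200 = 0.121 m
(D/200)^2 = 0.121^2 = 0.014641
BA = 3.141593 * 0.014641 = 0.0459961 ≈ 0.0460 m^2

0.0460 m^2


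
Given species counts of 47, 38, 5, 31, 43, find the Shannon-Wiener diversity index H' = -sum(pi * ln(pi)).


Total N = 47 + 38 + 5 + 31 + 43 = 164
Per-species terms:
  p = 47/164 = 0.286585; ln(p) = -1.249720; p*ln(p) = 0.286585 * (-1.249720) = -0.358151
  p = 38/164 = 0.231707; ln(p) = -1.462282; p*ln(p) = 0.231707 * (-1.462282) = -0.338821
  p = 5/164 = 0.030488; ln(p) = -3.490422; p*ln(p) = 0.030488 * (-3.490422) = -0.106416
  p = 31/164 = 0.189024; ln(p) = -1.665881; p*ln(p) = 0.189024 * (-1.665881) = -0.314891
  p = 43/164 = 0.262195; ln(p) = -1.338667; p*ln(p) = 0.262195 * (-1.338667) = -0.350992
sum(p*ln(p)) = (-0.358151) + (-0.338821) + (-0.106416) + (-0.314891) + (-0.350992) = -1.469271
H' = -(-1.469271) = 1.469271 ≈ 1.4693

1.4693


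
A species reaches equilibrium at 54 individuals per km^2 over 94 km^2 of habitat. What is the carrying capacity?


K = 54 * 94 = 5076 individuals

5076 individuals


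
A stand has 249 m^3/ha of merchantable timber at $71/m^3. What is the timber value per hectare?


Value = 249 * 71 = $17679/ha

$17679/ha


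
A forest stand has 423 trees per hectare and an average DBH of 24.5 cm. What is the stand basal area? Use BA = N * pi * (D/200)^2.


(D/200)^2 = (24.5/200)^2 = 0.1225^2 = 0.01500625
Individual BA = 3.141593 * 0.01500625 = 0.0471435 m^2
Stand BA = 423 * 0.0471435 = 19.9417 ≈ 19.94 m^2/ha

19.94 m^2/ha


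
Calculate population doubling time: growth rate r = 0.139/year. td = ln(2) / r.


td = ln(2) / 0.139 = 0.693147 / 0.139 = 4.98667 ≈ 5.0 years

5.0 years


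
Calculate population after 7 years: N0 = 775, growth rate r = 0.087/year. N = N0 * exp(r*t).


r*t = 0.087 * 7 = 0.609
exp(0.609) = 1.83859
N = 775 * 1.83859 = 1424.91 ≈ 1425

1425


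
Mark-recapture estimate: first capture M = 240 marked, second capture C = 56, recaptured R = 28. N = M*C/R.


N = M * C / R = 240 * 56 / 28 = 13440 / 28 = 480

480 individuals


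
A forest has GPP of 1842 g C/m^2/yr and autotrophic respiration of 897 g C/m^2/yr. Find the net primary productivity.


NPP = GPP - Ra = 1842 - 897 = 945 g C/m^2/yr

945 g C/m^2/yr


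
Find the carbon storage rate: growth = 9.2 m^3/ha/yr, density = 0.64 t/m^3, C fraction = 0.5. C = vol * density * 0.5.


C = 9.2 * 0.64 * 0.5 = 2.944 ≈ 2.94 t C/ha/yr

2.94 t C/ha/yr


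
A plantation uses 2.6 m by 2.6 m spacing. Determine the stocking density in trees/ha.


N = 10000 / 2.6^2 = 10000 / 6.76 = 1479.29 ≈ 1479 trees/ha

1479 trees/ha


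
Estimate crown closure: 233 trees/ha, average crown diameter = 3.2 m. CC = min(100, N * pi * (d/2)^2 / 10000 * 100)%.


(d/2)^2 = (3.2/2)^2 = 1.6^2 = 2.56
Crown area = 3.141593 * 2.56 = 8.04248 m^2
N * area / 10000 * 100 = 233 * 8.04248 / 10000 * 100 = 18.7390
CC = min(100, 18.7390) = 18.7390 ≈ 18.7%

18.7%


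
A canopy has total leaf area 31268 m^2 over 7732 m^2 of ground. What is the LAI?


LAI = 31268 / 7732 = 4.0440 ≈ 4.04

4.04


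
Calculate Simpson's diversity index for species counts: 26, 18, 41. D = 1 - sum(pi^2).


Total N = 26 + 18 + 41 = 85
Per-species terms:
  p = 26/85 = 0.305882; p^2 = 0.305882^2 = 0.093564
  p = 18/85 = 0.211765; p^2 = 0.211765^2 = 0.044844
  p = 41/85 = 0.482353; p^2 = 0.482353^2 = 0.232664
sum(p^2) = 0.093564 + 0.044844 + 0.232664 = 0.371072
D = 1 - 0.371072 = 0.628928 ≈ 0.6289

0.6289


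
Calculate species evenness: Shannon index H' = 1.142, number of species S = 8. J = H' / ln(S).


ln(8) = 2.07944
J = H' / ln(S) = 1.142 / 2.07944 = 0.549186 ≈ 0.5492

0.5492


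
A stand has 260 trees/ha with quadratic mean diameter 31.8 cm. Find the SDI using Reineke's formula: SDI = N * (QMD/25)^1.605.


QMD/25 = 31.8/25 = 1.272
(1.272)^1.605 = exp(1.605 * ln(1.272)) = exp(1.605 * 0.240590) = exp(0.386147) = 1.47130
SDI = 260 * 1.47130 = 382.538 ≈ 383

383


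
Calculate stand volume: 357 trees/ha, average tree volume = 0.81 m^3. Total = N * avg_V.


V_stand = 357 * 0.81 = 289.17 ≈ 289.2 m^3/ha

289.2 m^3/ha


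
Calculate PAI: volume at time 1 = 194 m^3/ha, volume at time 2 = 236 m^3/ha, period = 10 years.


PAI = (V2 - V1) / period = (236 - 194) / 10 = 42 / 10 = 4.20 m^3/ha/yr

4.20 m^3/ha/yr


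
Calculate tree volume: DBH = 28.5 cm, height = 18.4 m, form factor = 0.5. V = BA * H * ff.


(D/200)^2 = (28.5/200)^2 = 0.1425^2 = 0.02030625
BA = 3.141593 * 0.02030625 = 0.0637940 m^2
V = 0.0637940 * 18.4 * 0.5 = 0.586905 ≈ 0.587 m^3

0.587 m^3


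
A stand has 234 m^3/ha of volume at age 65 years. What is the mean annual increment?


MAI = 234 / 65 = 3.60 m^3/ha/yr

3.60 m^3/ha/yr


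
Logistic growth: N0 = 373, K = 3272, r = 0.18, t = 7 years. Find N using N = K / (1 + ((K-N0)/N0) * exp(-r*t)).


(K - N0)/N0 = (3272 - 373)/373 = 2899/373 = 7.77212
r*t = 0.18 * 7 = 1.26; exp(-1.26) = 0.283654
7.77212 * 0.283654 = 2.20459
1 + 2.20459 = 3.20459
N = 3272 / 3.20459 = 1021.04 ≈ 1021

1021


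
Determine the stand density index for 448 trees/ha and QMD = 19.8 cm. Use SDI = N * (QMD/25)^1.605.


QMD/25 = 19.8/25 = 0.792
(0.792)^1.605 = exp(1.605 * ln(0.792)) = exp(1.605 * (-0.233194)) = exp(-0.374276) = 0.687787
SDI = 448 * 0.687787 = 308.129 ≈ 308

308


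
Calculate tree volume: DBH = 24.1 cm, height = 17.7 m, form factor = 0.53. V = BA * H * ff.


(D/200)^2 = (24.1/200)^2 = 0.1205^2 = 0.01452025
BA = 3.141593 * 0.01452025 = 0.0456167 m^2
V = 0.0456167 * 17.7 * 0.53 = 0.427930 ≈ 0.428 m^3

0.428 m^3


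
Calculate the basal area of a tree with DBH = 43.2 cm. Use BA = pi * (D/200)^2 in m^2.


D/200 = 43.2/200 = 0.216 m
(D/200)^2 = 0.216^2 = 0.046656
BA = 3.141593 * 0.046656 = 0.146574 ≈ 0.1466 m^2

0.1466 m^2


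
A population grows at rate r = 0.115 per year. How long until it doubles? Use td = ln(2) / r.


td = ln(2) / 0.115 = 0.693147 / 0.115 = 6.02737 ≈ 6.0 years

6.0 years


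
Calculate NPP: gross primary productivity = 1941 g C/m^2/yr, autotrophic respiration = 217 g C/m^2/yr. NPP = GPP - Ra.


NPP = GPP - Ra = 1941 - 217 = 1724 g C/m^2/yr

1724 g C/m^2/yr


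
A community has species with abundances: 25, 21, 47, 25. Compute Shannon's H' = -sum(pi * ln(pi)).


Total N = 25 + 21 + 47 + 25 = 118
Per-species terms:
  p = 25/118 = 0.211864; ln(p) = -1.551811; p*ln(p) = 0.211864 * (-1.551811) = -0.328773
  p = 21/118 = 0.177966; ln(p) = -1.726163; p*ln(p) = 0.177966 * (-1.726163) = -0.307198
  p = 47/118 = 0.398305; ln(p) = -0.920537; p*ln(p) = 0.398305 * (-0.920537) = -0.366654
  p = 25/118 = 0.211864; ln(p) = -1.551811; p*ln(p) = 0.211864 * (-1.551811) = -0.328773
sum(p*ln(p)) = (-0.328773) + (-0.307198) + (-0.366654) + (-0.328773) = -1.331398
H' = -(-1.331398) = 1.331398 ≈ 1.3314

1.3314


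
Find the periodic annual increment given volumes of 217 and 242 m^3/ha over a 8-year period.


PAI = (V2 - V1) / period = (242 - 217) / 8 = 25 / 8 = 3.1250 ≈ 3.13 m^3/ha/yr

3.13 m^3/ha/yr


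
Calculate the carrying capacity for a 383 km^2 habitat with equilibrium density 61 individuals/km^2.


K = 61 * 383 = 23363 individuals

23363 individuals


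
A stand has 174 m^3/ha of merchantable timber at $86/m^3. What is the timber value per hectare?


Value = 174 * 86 = $14964/ha

$14964/ha


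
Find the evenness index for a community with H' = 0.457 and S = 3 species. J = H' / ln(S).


ln(3) = 1.09861
J = H' / ln(S) = 0.457 / 1.09861 = 0.415980 ≈ 0.4160

0.4160


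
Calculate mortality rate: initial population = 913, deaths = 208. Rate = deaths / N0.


Mortality rate = 208 / 913 = 0.227820 ≈ 0.2278

0.2278


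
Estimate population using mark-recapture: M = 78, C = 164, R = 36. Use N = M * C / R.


N = M * C / R = 78 * 164 / 36 = 12792 / 36 = 355.33 ≈ 355

355 individuals


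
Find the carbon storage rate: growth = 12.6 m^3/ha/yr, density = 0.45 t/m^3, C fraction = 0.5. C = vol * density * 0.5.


C = 12.6 * 0.45 * 0.5 = 2.835 ≈ 2.84 t C/ha/yr

2.84 t C/ha/yr


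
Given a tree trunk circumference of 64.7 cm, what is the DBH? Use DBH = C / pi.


DBH = C / pi = 64.7 / 3.141593 = 20.5946 ≈ 20.59 cm

20.59 cm


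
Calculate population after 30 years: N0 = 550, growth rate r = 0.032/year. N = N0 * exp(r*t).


r*t = 0.032 * 30 = 0.96
exp(0.96) = 2.61170
N = 550 * 2.61170 = 1436.44 ≈ 1436

1436


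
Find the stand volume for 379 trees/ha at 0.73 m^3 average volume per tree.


V_stand = 379 * 0.73 = 276.67 ≈ 276.7 m^3/ha

276.7 m^3/ha


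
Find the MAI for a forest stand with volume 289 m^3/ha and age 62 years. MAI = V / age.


MAI = 289 / 62 = 4.6613 ≈ 4.66 m^3/ha/yr

4.66 m^3/ha/yr


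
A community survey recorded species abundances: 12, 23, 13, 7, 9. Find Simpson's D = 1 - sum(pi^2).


Total N = 12 + 23 + 13 + 7 + 9 = 64
Per-species terms:
  p = 12/64 = 0.187500; p^2 = 0.187500^2 = 0.035156
  p = 23/64 = 0.359375; p^2 = 0.359375^2 = 0.129150
  p = 13/64 = 0.203125; p^2 = 0.203125^2 = 0.041260
  p = 7/64 = 0.109375; p^2 = 0.109375^2 = 0.011963
  p = 9/64 = 0.140625; p^2 = 0.140625^2 = 0.019775
sum(p^2) = 0.035156 + 0.129150 + 0.041260 + 0.011963 + 0.019775 = 0.237304
D = 1 - 0.237304 = 0.762696 ≈ 0.7627

0.7627


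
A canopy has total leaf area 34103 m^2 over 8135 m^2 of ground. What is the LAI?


LAI = 34103 / 8135 = 4.1921 ≈ 4.19

4.19


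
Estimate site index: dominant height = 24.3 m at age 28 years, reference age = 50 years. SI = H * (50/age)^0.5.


50/28 = 1.78571
(1.78571)^0.5 = 1.33630
SI = 24.3 * 1.33630 = 32.4721 ≈ 32.5 m

32.5 m


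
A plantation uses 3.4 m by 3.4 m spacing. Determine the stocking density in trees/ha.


N = 10000 / 3.4^2 = 10000 / 11.56 = 865.052 ≈ 865 trees/ha

865 trees/ha


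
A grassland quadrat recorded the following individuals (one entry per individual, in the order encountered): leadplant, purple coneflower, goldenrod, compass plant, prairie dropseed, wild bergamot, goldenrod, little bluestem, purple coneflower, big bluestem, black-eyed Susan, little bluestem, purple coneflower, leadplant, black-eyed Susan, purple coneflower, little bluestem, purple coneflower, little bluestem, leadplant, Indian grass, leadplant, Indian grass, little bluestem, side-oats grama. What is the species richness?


Total individuals logged = 25
Distinct species (count of individuals): leadplant (4), purple coneflower (5), goldenrod (2), compass plant (1), prairie dropseed (1), wild bergamot (1), little bluestem (5), big bluestem (1), black-eyed Susan (2), Indian grass (2), side-oats grama (1)
Species richness = number of distinct species = 11

11


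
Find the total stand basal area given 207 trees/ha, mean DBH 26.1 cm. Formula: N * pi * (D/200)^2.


(D/200)^2 = (26.1/200)^2 = 0.1305^2 = 0.01703025
Individual BA = 3.141593 * 0.01703025 = 0.0535021 m^2
Stand BA = 207 * 0.0535021 = 11.0749 ≈ 11.07 m^2/ha

11.07 m^2/ha


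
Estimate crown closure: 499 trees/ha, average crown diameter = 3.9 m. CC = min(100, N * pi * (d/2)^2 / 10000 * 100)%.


(d/2)^2 = (3.9/2)^2 = 1.95^2 = 3.8025
Crown area = 3.141593 * 3.8025 = 11.9459 m^2
N * area / 10000 * 100 = 499 * 11.9459 / 10000 * 100 = 59.6100
CC = min(100, 59.6100) = 59.6100 ≈ 59.6%

59.6%


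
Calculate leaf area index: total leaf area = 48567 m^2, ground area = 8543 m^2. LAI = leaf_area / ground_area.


LAI = 48567 / 8543 = 5.6850 ≈ 5.69

5.69


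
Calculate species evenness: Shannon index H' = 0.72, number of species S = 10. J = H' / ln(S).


ln(10) = 2.30259
J = H' / ln(S) = 0.72 / 2.30259 = 0.312691 ≈ 0.3127

0.3127


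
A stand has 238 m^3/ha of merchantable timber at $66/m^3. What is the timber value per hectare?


Value = 238 * 66 = $15708/ha

$15708/ha


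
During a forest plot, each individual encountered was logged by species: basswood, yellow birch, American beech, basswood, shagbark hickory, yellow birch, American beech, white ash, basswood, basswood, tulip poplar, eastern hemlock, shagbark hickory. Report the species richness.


Total individuals logged = 13
Distinct species (count of individuals): basswood (4), yellow birch (2), American beech (2), shagbark hickory (2), white ash (1), tulip poplar (1), eastern hemlock (1)
Species richness = number of distinct species = 7

7


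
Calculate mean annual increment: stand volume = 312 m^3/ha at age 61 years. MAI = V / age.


MAI = 312 / 61 = 5.1148 ≈ 5.11 m^3/ha/yr

5.11 m^3/ha/yr


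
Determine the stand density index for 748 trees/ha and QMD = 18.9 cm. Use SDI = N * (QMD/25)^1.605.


QMD/25 = 18.9/25 = 0.756
(0.756)^1.605 = exp(1.605 * ln(0.756)) = exp(1.605 * (-0.279714)) = exp(-0.448941) = 0.638304
SDI = 748 * 0.638304 = 477.451 ≈ 477

477


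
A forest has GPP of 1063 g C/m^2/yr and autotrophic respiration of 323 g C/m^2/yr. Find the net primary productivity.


NPP = GPP - Ra = 1063 - 323 = 740 g C/m^2/yr

740 g C/m^2/yr


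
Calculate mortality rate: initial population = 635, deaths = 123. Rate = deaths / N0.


Mortality rate = 123 / 635 = 0.193701 ≈ 0.1937

0.1937


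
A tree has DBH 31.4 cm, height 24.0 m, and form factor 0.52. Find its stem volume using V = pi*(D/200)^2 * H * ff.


(D/200)^2 = (31.4/200)^2 = 0.157^2 = 0.024649
BA = 3.141593 * 0.024649 = 0.0774371 m^2
V = 0.0774371 * 24.0 * 0.52 = 0.966415 ≈ 0.966 m^3

0.966 m^3


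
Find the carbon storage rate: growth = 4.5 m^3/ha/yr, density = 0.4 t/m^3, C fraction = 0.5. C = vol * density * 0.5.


C = 4.5 * 0.4 * 0.5 = 0.90 t C/ha/yr

0.90 t C/ha/yr


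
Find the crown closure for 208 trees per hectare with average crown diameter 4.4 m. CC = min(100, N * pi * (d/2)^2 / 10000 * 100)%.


(d/2)^2 = (4.4/2)^2 = 2.2^2 = 4.84
Crown area = 3.141593 * 4.84 = 15.2053 m^2
N * area / 10000 * 100 = 208 * 15.2053 / 10000 * 100 = 31.6270
CC = min(100, 31.6270) = 31.6270 ≈ 31.6%

31.6%


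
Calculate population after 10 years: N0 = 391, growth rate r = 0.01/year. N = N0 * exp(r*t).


r*t = 0.01 * 10 = 0.1
exp(0.1) = 1.10517
N = 391 * 1.10517 = 432.121 ≈ 432

432


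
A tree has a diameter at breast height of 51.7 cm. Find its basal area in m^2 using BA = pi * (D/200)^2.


D/200 = 51.7/200 = 0.2585 m
(D/200)^2 = 0.2585^2 = 0.06682225
BA = 3.141593 * 0.06682225 = 0.209928 ≈ 0.2099 m^2

0.2099 m^2


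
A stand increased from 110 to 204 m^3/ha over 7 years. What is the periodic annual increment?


PAI = (V2 - V1) / period = (204 - 110) / 7 = 94 / 7 = 13.4286 ≈ 13.43 m^3/ha/yr

13.43 m^3/ha/yr


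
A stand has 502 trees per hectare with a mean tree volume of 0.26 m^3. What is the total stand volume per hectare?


V_stand = 502 * 0.26 = 130.52 ≈ 130.5 m^3/ha

130.5 m^3/ha


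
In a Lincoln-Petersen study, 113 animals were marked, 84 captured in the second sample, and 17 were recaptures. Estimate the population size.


N = M * C / R = 113 * 84 / 17 = 9492 / 17 = 558.35 ≈ 558

558 individuals


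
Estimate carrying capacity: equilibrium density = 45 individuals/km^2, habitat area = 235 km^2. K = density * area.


K = 45 * 235 = 10575 individuals

10575 individuals


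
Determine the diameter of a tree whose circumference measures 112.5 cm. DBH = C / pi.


DBH = C / pi = 112.5 / 3.141593 = 35.8099 ≈ 35.81 cm

35.81 cm


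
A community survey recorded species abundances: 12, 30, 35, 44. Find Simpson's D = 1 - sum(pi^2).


Total N = 12 + 30 + 35 + 44 = 121
Per-species terms:
  p = 12/121 = 0.099174; p^2 = 0.099174^2 = 0.009835
  p = 30/121 = 0.247934; p^2 = 0.247934^2 = 0.061471
  p = 35/121 = 0.289256; p^2 = 0.289256^2 = 0.083669
  p = 44/121 = 0.363636; p^2 = 0.363636^2 = 0.132231
sum(p^2) = 0.009835 + 0.061471 + 0.083669 + 0.132231 = 0.287206
D = 1 - 0.287206 = 0.712794 ≈ 0.7128

0.7128


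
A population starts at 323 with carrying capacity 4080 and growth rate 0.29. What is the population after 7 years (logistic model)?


(K - N0)/N0 = (4080 - 323)/323 = 3757/323 = 11.6316
r*t = 0.29 * 7 = 2.03; exp(-2.03) = 0.131336
11.6316 * 0.131336 = 1.52765
1 + 1.52765 = 2.52765
N = 4080 / 2.52765 = 1614.15 ≈ 1614

1614


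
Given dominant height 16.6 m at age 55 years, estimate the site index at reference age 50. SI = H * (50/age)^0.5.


50/55 = 0.909091
(0.909091)^0.5 = 0.953463
SI = 16.6 * 0.953463 = 15.8275 ≈ 15.8 m

15.8 m


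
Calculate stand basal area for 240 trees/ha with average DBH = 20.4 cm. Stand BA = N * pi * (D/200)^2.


(D/200)^2 = (20.4/200)^2 = 0.102^2 = 0.010404
Individual BA = 3.141593 * 0.010404 = 0.0326851 m^2
Stand BA = 240 * 0.0326851 = 7.84442 ≈ 7.84 m^2/ha

7.84 m^2/ha


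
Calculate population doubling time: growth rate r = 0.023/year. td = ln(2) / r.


td = ln(2) / 0.023 = 0.693147 / 0.023 = 30.1368 ≈ 30.1 years

30.1 years


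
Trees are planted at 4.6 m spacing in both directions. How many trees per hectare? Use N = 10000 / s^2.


N = 10000 / 4.6^2 = 10000 / 21.16 = 472.590 ≈ 473 trees/ha

473 trees/ha


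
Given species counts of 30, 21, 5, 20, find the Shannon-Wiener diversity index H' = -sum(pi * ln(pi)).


Total N = 30 + 21 + 5 + 20 = 76
Per-species terms:
  p = 30/76 = 0.394737; ln(p) = -0.929536; p*ln(p) = 0.394737 * (-0.929536) = -0.366922
  p = 21/76 = 0.276316; ln(p) = -1.286210; p*ln(p) = 0.276316 * (-1.286210) = -0.355400
  p = 5/76 = 0.065789; ln(p) = -2.721303; p*ln(p) = 0.065789 * (-2.721303) = -0.179032
  p = 20/76 = 0.263158; ln(p) = -1.335001; p*ln(p) = 0.263158 * (-1.335001) = -0.351316
sum(p*ln(p)) = (-0.366922) + (-0.355400) + (-0.179032) + (-0.351316) = -1.252670
H' = -(-1.252670) = 1.252670 ≈ 1.2527

1.2527


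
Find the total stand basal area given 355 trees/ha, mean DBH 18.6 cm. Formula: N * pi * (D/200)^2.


(D/200)^2 = (18.6/200)^2 = 0.093^2 = 0.008649
Individual BA = 3.141593 * 0.008649 = 0.0271716 m^2
Stand BA = 355 * 0.0271716 = 9.64592 ≈ 9.65 m^2/ha

9.65 m^2/ha


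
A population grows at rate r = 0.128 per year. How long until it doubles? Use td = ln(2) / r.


td = ln(2) / 0.128 = 0.693147 / 0.128 = 5.41521 ≈ 5.4 years

5.4 years


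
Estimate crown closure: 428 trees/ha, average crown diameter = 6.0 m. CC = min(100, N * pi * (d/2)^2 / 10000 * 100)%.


(d/2)^2 = (6.0/2)^2 = 3^2 = 9
Crown area = 3.141593 * 9 = 28.2743 m^2
N * area / 10000 * 100 = 428 * 28.2743 / 10000 * 100 = 121.014
CC = min(100, 121.014) = 100%

100%


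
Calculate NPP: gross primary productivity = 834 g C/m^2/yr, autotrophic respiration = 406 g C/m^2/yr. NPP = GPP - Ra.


NPP = GPP - Ra = 834 - 406 = 428 g C/m^2/yr

428 g C/m^2/yr


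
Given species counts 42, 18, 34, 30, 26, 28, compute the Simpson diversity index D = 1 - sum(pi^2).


Total N = 42 + 18 + 34 + 30 + 26 + 28 = 178
Per-species terms:
  p = 42/178 = 0.235955; p^2 = 0.235955^2 = 0.055675
  p = 18/178 = 0.101124; p^2 = 0.101124^2 = 0.010226
  p = 34/178 = 0.191011; p^2 = 0.191011^2 = 0.036485
  p = 30/178 = 0.168539; p^2 = 0.168539^2 = 0.028405
  p = 26/178 = 0.146067; p^2 = 0.146067^2 = 0.021336
  p = 28/178 = 0.157303; p^2 = 0.157303^2 = 0.024744
sum(p^2) = 0.055675 + 0.010226 + 0.036485 + 0.028405 + 0.021336 + 0.024744 = 0.176871
D = 1 - 0.176871 = 0.823129 ≈ 0.8231

0.8231


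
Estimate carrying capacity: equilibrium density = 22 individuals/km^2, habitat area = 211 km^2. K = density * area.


K = 22 * 211 = 4642 individuals

4642 individuals


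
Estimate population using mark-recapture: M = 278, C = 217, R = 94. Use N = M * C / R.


N = M * C / R = 278 * 217 / 94 = 60326 / 94 = 641.77 ≈ 642

642 individuals


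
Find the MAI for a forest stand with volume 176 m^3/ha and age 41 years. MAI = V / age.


MAI = 176 / 41 = 4.2927 ≈ 4.29 m^3/ha/yr

4.29 m^3/ha/yr


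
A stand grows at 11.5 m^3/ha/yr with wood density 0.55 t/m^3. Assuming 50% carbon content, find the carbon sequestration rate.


C = 11.5 * 0.55 * 0.5 = 3.1625 ≈ 3.16 t C/ha/yr

3.16 t C/ha/yr


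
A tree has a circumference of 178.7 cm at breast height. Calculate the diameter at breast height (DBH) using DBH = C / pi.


DBH = C / pi = 178.7 / 3.141593 = 56.8820 ≈ 56.88 cm

56.88 cm


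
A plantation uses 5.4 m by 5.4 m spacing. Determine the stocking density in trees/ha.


N = 10000 / 5.4^2 = 10000 / 29.16 = 342.936 ≈ 343 trees/ha

343 trees/ha


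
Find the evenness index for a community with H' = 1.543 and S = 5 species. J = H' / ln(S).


ln(5) = 1.60944
J = H' / ln(S) = 1.543 / 1.60944 = 0.958719 ≈ 0.9587

0.9587


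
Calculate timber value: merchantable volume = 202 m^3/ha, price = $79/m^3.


Value = 202 * 79 = $15958/ha

$15958/ha


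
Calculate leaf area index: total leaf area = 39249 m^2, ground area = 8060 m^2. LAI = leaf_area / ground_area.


LAI = 39249 / 8060 = 4.8696 ≈ 4.87

4.87


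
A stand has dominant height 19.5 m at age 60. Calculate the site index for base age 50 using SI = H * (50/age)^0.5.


50/60 = 0.833333
(0.833333)^0.5 = 0.912871
SI = 19.5 * 0.912871 = 17.8010 ≈ 17.8 m

17.8 m


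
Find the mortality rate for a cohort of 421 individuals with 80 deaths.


Mortality rate = 80 / 421 = 0.190024 ≈ 0.1900

0.1900


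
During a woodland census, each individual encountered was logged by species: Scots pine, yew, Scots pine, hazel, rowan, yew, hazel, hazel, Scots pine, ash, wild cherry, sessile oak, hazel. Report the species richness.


Total individuals logged = 13
Distinct species (count of individuals): Scots pine (3), yew (2), hazel (4), rowan (1), ash (1), wild cherry (1), sessile oak (1)
Species richness = number of distinct species = 7

7


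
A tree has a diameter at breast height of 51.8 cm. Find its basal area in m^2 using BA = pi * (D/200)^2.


D/200 = 51.8/200 = 0.259 m
(D/200)^2 = 0.259^2 = 0.067081
BA = 3.141593 * 0.067081 = 0.210741 ≈ 0.2107 m^2

0.2107 m^2


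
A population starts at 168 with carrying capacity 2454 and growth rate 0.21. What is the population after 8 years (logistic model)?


(K - N0)/N0 = (2454 - 168)/168 = 2286/168 = 13.6071
r*t = 0.21 * 8 = 1.68; exp(-1.68) = 0.186374
13.6071 * 0.186374 = 2.53601
1 + 2.53601 = 3.53601
N = 2454 / 3.53601 = 694.003 ≈ 694

694


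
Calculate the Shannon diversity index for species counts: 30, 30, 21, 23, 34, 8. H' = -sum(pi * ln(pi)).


Total N = 30 + 30 + 21 + 23 + 34 + 8 = 146
Per-species terms:
  p = 30/146 = 0.205479; ln(p) = -1.582411; p*ln(p) = 0.205479 * (-1.582411) = -0.325152
  p = 30/146 = 0.205479; ln(p) = -1.582411; p*ln(p) = 0.205479 * (-1.582411) = -0.325152
  p = 21/146 = 0.143836; ln(p) = -1.939082; p*ln(p) = 0.143836 * (-1.939082) = -0.278910
  p = 23/146 = 0.157534; ln(p) = -1.848114; p*ln(p) = 0.157534 * (-1.848114) = -0.291141
  p = 34/146 = 0.232877; ln(p) = -1.457245; p*ln(p) = 0.232877 * (-1.457245) = -0.339359
  p = 8/146 = 0.054795; ln(p) = -2.904156; p*ln(p) = 0.054795 * (-2.904156) = -0.159133
sum(p*ln(p)) = (-0.325152) + (-0.325152) + (-0.278910) + (-0.291141) + (-0.339359) + (-0.159133) = -1.718847
H' = -(-1.718847) = 1.718847 ≈ 1.7188

1.7188


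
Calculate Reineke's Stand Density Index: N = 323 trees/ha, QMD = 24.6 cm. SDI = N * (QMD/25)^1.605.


QMD/25 = 24.6/25 = 0.984
(0.984)^1.605 = exp(1.605 * ln(0.984)) = exp(1.605 * (-0.0161294)) = exp(-0.0258877) = 0.974445
SDI = 323 * 0.974445 = 314.746 ≈ 315

315


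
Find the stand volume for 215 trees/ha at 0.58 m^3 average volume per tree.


V_stand = 215 * 0.58 = 124.7 m^3/ha

124.7 m^3/ha


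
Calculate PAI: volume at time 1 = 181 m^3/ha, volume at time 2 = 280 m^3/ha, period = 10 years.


PAI = (V2 - V1) / period = (280 - 181) / 10 = 99 / 10 = 9.90 m^3/ha/yr

9.90 m^3/ha/yr


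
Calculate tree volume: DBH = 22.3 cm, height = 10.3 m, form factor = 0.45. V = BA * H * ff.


(D/200)^2 = (22.3/200)^2 = 0.1115^2 = 0.01243225
BA = 3.141593 * 0.01243225 = 0.0390571 m^2
V = 0.0390571 * 10.3 * 0.45 = 0.181030 ≈ 0.181 m^3

0.181 m^3


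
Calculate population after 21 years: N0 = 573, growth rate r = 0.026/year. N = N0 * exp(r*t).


r*t = 0.026 * 21 = 0.546
exp(0.546) = 1.72633
N = 573 * 1.72633 = 989.187 ≈ 989

989


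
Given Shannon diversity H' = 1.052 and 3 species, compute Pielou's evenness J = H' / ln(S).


ln(3) = 1.09861
J = H' / ln(S) = 1.052 / 1.09861 = 0.957574 ≈ 0.9576

0.9576


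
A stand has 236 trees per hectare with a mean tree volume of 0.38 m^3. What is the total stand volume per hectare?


V_stand = 236 * 0.38 = 89.68 ≈ 89.7 m^3/ha

89.7 m^3/ha


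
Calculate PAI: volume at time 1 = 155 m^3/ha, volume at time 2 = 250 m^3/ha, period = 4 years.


PAI = (V2 - V1) / period = (250 - 155) / 4 = 95 / 4 = 23.75 m^3/ha/yr

23.75 m^3/ha/yr


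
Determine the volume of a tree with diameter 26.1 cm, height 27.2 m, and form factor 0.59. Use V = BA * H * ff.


(D/200)^2 = (26.1/200)^2 = 0.1305^2 = 0.01703025
BA = 3.141593 * 0.01703025 = 0.0535021 m^2
V = 0.0535021 * 27.2 * 0.59 = 0.858602 ≈ 0.859 m^3

0.859 m^3


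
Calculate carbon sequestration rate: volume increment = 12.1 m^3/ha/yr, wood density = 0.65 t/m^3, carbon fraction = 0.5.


C = 12.1 * 0.65 * 0.5 = 3.9325 ≈ 3.93 t C/ha/yr

3.93 t C/ha/yr


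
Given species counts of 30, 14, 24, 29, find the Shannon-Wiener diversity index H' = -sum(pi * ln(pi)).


Total N = 30 + 14 + 24 + 29 = 97
Per-species terms:
  p = 30/97 = 0.309278; ln(p) = -1.173515; p*ln(p) = 0.309278 * (-1.173515) = -0.362942
  p = 14/97 = 0.144330; ln(p) = -1.935653; p*ln(p) = 0.144330 * (-1.935653) = -0.279373
  p = 24/97 = 0.247423; ln(p) = -1.396656; p*ln(p) = 0.247423 * (-1.396656) = -0.345565
  p = 29/97 = 0.298969; ln(p) = -1.207415; p*ln(p) = 0.298969 * (-1.207415) = -0.360980
sum(p*ln(p)) = (-0.362942) + (-0.279373) + (-0.345565) + (-0.360980) = -1.348860
H' = -(-1.348860) = 1.348860 ≈ 1.3489

1.3489


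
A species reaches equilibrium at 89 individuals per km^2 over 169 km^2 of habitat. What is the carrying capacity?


K = 89 * 169 = 15041 individuals

15041 individuals


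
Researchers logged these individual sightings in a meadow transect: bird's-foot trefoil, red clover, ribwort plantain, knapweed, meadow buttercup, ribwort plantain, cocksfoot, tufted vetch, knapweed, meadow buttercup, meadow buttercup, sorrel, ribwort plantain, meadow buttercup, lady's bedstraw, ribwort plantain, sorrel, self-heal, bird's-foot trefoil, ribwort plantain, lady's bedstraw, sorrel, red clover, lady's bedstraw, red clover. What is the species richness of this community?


Total individuals logged = 25
Distinct species (count of individuals): bird's-foot trefoil (2), red clover (3), ribwort plantain (5), knapweed (2), meadow buttercup (4), cocksfoot (1), tufted vetch (1), sorrel (3), lady's bedstraw (3), self-heal (1)
Species richness = number of distinct species = 10

10
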